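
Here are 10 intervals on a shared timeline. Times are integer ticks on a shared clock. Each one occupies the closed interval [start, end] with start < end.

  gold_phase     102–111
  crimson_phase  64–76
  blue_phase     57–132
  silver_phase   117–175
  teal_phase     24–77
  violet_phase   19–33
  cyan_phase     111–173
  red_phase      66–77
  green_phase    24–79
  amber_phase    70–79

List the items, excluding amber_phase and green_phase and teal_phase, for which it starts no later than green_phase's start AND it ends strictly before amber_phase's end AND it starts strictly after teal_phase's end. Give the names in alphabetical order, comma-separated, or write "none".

Conditions: its start is no later than green_phase's start (X.start <= 24) AND its end is strictly before amber_phase's end (X.end < 79) AND its start is strictly after teal_phase's end (X.start > 77).
blue_phase: start 57 <= 24? ✗; end 132 < 79? ✗; start 57 > 77? ✗ → no.
crimson_phase: start 64 <= 24? ✗; end 76 < 79? ✓; start 64 > 77? ✗ → no.
cyan_phase: start 111 <= 24? ✗; end 173 < 79? ✗; start 111 > 77? ✓ → no.
gold_phase: start 102 <= 24? ✗; end 111 < 79? ✗; start 102 > 77? ✓ → no.
red_phase: start 66 <= 24? ✗; end 77 < 79? ✓; start 66 > 77? ✗ → no.
silver_phase: start 117 <= 24? ✗; end 175 < 79? ✗; start 117 > 77? ✓ → no.
violet_phase: start 19 <= 24? ✓; end 33 < 79? ✓; start 19 > 77? ✗ → no.
Result: none.

none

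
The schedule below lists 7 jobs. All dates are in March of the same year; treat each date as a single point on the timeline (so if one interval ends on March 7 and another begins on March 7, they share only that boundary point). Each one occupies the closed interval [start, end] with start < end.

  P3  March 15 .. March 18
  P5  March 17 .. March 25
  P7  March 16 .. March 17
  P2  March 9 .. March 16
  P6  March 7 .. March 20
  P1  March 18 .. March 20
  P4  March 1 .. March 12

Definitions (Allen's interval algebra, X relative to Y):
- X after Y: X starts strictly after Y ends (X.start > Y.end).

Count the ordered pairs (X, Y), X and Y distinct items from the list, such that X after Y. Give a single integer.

7

Checking all 42 ordered pairs for relation 'after'; matching pairs in alphabetical order:
(P1, P2): P1 after P2 ✓
(P1, P4): P1 after P4 ✓
(P1, P7): P1 after P7 ✓
(P3, P4): P3 after P4 ✓
(P5, P2): P5 after P2 ✓
(P5, P4): P5 after P4 ✓
(P7, P4): P7 after P4 ✓
Count: 7.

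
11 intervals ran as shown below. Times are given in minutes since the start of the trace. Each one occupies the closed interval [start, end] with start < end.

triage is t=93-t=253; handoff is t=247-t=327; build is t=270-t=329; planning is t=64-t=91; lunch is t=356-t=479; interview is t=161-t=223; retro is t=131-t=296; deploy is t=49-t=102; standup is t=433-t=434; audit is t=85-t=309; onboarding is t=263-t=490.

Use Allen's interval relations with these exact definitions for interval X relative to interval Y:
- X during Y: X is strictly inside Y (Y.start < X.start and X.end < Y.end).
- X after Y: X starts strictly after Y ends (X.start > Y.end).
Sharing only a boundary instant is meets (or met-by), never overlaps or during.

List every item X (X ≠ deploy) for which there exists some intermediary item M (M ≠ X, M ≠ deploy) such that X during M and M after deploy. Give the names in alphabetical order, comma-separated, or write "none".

build, interview, lunch, standup

Target deploy = [t=49, t=102].
Intermediaries M with M after deploy: build, handoff, interview, lunch, onboarding, retro, standup.
Via build — items with X during build: none.
Via handoff — items with X during handoff: none.
Via interview — items with X during interview: none.
Via lunch — items with X during lunch: standup.
Via onboarding — items with X during onboarding: build, lunch, standup.
Via retro — items with X during retro: interview.
Via standup — items with X during standup: none.
Union: build, interview, lunch, standup.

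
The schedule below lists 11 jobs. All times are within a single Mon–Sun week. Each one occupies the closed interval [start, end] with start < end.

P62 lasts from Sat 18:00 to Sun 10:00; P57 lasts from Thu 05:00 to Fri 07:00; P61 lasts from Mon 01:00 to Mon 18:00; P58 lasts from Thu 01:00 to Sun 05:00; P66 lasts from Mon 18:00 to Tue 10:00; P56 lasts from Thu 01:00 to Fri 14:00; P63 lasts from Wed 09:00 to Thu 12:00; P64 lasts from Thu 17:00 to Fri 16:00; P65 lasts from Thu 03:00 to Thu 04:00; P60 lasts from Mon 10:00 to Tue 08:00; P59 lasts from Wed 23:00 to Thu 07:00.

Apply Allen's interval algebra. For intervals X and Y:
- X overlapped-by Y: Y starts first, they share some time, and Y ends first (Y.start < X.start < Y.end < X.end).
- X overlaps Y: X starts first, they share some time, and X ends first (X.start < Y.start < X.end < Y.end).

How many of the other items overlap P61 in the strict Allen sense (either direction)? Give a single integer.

Target P61 = [Mon 01:00, Mon 18:00].
P56 [Thu 01:00, Fri 14:00] → after → no.
P57 [Thu 05:00, Fri 07:00] → after → no.
P58 [Thu 01:00, Sun 05:00] → after → no.
P59 [Wed 23:00, Thu 07:00] → after → no.
P60 [Mon 10:00, Tue 08:00] → overlapped-by → counts.
P62 [Sat 18:00, Sun 10:00] → after → no.
P63 [Wed 09:00, Thu 12:00] → after → no.
P64 [Thu 17:00, Fri 16:00] → after → no.
P65 [Thu 03:00, Thu 04:00] → after → no.
P66 [Mon 18:00, Tue 10:00] → met-by → no.
Total: 1.

1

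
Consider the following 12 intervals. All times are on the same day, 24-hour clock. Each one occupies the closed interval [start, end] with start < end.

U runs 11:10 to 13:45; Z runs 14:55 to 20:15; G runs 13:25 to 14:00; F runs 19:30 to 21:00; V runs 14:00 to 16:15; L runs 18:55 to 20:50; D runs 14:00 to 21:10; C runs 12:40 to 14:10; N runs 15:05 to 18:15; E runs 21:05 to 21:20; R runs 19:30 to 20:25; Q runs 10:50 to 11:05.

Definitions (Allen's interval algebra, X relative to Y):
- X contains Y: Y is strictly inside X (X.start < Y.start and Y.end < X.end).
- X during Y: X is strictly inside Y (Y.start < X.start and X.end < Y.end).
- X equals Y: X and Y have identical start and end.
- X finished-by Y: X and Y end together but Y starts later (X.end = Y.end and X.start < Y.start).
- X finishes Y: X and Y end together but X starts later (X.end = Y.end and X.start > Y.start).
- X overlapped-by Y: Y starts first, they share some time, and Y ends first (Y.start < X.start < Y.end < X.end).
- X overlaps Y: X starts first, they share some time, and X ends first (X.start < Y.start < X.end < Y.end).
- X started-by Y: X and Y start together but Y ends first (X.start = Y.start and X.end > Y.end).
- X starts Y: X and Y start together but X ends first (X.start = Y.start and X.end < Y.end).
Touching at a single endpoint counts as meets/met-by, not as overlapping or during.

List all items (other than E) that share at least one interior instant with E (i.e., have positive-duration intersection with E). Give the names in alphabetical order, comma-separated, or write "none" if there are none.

Target E = [21:05, 21:20].
C [12:40, 14:10] → before → no.
D [14:00, 21:10] → overlaps → yes.
F [19:30, 21:00] → before → no.
G [13:25, 14:00] → before → no.
L [18:55, 20:50] → before → no.
N [15:05, 18:15] → before → no.
Q [10:50, 11:05] → before → no.
R [19:30, 20:25] → before → no.
U [11:10, 13:45] → before → no.
V [14:00, 16:15] → before → no.
Z [14:55, 20:15] → before → no.
Result: D.

D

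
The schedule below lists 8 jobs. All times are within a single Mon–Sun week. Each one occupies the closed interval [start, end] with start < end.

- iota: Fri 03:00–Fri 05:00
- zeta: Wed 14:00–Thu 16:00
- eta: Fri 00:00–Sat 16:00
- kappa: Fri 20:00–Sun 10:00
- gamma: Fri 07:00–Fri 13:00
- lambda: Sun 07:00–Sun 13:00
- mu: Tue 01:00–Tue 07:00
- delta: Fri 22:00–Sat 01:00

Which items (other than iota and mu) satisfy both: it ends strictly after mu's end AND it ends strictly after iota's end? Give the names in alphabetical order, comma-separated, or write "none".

Conditions: its end is strictly after mu's end (X.end > Tue 07:00) AND its end is strictly after iota's end (X.end > Fri 05:00).
delta: end Sat 01:00 > Tue 07:00? ✓; end Sat 01:00 > Fri 05:00? ✓ → yes.
eta: end Sat 16:00 > Tue 07:00? ✓; end Sat 16:00 > Fri 05:00? ✓ → yes.
gamma: end Fri 13:00 > Tue 07:00? ✓; end Fri 13:00 > Fri 05:00? ✓ → yes.
kappa: end Sun 10:00 > Tue 07:00? ✓; end Sun 10:00 > Fri 05:00? ✓ → yes.
lambda: end Sun 13:00 > Tue 07:00? ✓; end Sun 13:00 > Fri 05:00? ✓ → yes.
zeta: end Thu 16:00 > Tue 07:00? ✓; end Thu 16:00 > Fri 05:00? ✗ → no.
Result: delta, eta, gamma, kappa, lambda.

delta, eta, gamma, kappa, lambda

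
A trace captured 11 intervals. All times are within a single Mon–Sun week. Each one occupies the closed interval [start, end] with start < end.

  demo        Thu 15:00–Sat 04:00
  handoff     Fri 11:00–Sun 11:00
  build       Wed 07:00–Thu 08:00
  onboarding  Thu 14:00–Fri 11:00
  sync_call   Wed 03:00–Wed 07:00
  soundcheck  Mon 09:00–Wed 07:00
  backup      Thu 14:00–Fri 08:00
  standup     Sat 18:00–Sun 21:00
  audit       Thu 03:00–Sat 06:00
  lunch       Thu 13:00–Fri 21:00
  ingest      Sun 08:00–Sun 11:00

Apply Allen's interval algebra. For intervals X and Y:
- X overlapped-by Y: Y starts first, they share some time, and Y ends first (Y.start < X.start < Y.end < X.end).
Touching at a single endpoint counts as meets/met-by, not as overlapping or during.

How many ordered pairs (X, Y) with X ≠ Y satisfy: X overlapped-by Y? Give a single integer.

8

Checking all 110 ordered pairs for relation 'overlapped-by'; matching pairs in alphabetical order:
(audit, build): audit overlapped-by build ✓
(demo, backup): demo overlapped-by backup ✓
(demo, lunch): demo overlapped-by lunch ✓
(demo, onboarding): demo overlapped-by onboarding ✓
(handoff, audit): handoff overlapped-by audit ✓
(handoff, demo): handoff overlapped-by demo ✓
(handoff, lunch): handoff overlapped-by lunch ✓
(standup, handoff): standup overlapped-by handoff ✓
Count: 8.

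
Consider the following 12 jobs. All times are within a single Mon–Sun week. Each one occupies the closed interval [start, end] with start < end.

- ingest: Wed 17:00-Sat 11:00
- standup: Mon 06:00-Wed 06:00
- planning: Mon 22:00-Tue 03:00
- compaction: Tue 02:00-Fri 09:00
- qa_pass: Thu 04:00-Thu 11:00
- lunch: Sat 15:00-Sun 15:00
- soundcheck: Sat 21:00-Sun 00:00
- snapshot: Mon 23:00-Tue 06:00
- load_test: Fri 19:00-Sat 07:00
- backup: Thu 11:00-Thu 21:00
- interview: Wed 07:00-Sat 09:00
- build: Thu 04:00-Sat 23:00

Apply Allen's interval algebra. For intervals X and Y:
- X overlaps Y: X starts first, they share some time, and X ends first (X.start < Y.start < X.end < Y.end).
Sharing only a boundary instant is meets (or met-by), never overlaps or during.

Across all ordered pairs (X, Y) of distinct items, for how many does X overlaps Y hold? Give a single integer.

Checking all 132 ordered pairs for relation 'overlaps'; matching pairs in alphabetical order:
(build, lunch): build overlaps lunch ✓
(build, soundcheck): build overlaps soundcheck ✓
(compaction, build): compaction overlaps build ✓
(compaction, ingest): compaction overlaps ingest ✓
(compaction, interview): compaction overlaps interview ✓
(ingest, build): ingest overlaps build ✓
(interview, build): interview overlaps build ✓
(interview, ingest): interview overlaps ingest ✓
(planning, compaction): planning overlaps compaction ✓
(planning, snapshot): planning overlaps snapshot ✓
(snapshot, compaction): snapshot overlaps compaction ✓
(standup, compaction): standup overlaps compaction ✓
Count: 12.

12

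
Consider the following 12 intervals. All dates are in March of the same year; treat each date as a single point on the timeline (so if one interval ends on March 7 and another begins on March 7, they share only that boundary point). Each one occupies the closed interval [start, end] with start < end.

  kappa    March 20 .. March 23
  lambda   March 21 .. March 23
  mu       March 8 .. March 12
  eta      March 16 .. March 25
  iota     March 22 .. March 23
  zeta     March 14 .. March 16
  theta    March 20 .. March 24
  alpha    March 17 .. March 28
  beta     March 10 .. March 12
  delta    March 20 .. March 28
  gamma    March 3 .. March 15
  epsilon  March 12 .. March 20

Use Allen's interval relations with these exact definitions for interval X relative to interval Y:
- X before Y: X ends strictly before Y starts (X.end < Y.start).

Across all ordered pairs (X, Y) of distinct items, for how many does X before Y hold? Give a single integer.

Checking all 132 ordered pairs for relation 'before'; matching pairs in alphabetical order:
(beta, alpha): beta before alpha ✓
(beta, delta): beta before delta ✓
(beta, eta): beta before eta ✓
(beta, iota): beta before iota ✓
(beta, kappa): beta before kappa ✓
(beta, lambda): beta before lambda ✓
(beta, theta): beta before theta ✓
(beta, zeta): beta before zeta ✓
(epsilon, iota): epsilon before iota ✓
(epsilon, lambda): epsilon before lambda ✓
(gamma, alpha): gamma before alpha ✓
(gamma, delta): gamma before delta ✓
(gamma, eta): gamma before eta ✓
(gamma, iota): gamma before iota ✓
(gamma, kappa): gamma before kappa ✓
(gamma, lambda): gamma before lambda ✓
(gamma, theta): gamma before theta ✓
(mu, alpha): mu before alpha ✓
(mu, delta): mu before delta ✓
(mu, eta): mu before eta ✓
(mu, iota): mu before iota ✓
(mu, kappa): mu before kappa ✓
(mu, lambda): mu before lambda ✓
(mu, theta): mu before theta ✓
... plus 7 further pairs not listed.
Count: 31.

31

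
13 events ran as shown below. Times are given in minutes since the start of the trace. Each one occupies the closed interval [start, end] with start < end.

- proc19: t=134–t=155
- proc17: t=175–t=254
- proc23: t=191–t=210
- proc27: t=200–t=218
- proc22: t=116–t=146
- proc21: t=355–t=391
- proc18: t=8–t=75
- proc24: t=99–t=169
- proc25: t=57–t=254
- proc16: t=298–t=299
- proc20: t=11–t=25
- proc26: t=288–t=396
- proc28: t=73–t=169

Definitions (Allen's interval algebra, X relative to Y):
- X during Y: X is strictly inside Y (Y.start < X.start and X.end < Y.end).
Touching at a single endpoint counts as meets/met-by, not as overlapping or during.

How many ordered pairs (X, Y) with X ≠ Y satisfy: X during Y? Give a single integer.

Checking all 156 ordered pairs for relation 'during'; matching pairs in alphabetical order:
(proc16, proc26): proc16 during proc26 ✓
(proc19, proc24): proc19 during proc24 ✓
(proc19, proc25): proc19 during proc25 ✓
(proc19, proc28): proc19 during proc28 ✓
(proc20, proc18): proc20 during proc18 ✓
(proc21, proc26): proc21 during proc26 ✓
(proc22, proc24): proc22 during proc24 ✓
(proc22, proc25): proc22 during proc25 ✓
(proc22, proc28): proc22 during proc28 ✓
(proc23, proc17): proc23 during proc17 ✓
(proc23, proc25): proc23 during proc25 ✓
(proc24, proc25): proc24 during proc25 ✓
(proc27, proc17): proc27 during proc17 ✓
(proc27, proc25): proc27 during proc25 ✓
(proc28, proc25): proc28 during proc25 ✓
Count: 15.

15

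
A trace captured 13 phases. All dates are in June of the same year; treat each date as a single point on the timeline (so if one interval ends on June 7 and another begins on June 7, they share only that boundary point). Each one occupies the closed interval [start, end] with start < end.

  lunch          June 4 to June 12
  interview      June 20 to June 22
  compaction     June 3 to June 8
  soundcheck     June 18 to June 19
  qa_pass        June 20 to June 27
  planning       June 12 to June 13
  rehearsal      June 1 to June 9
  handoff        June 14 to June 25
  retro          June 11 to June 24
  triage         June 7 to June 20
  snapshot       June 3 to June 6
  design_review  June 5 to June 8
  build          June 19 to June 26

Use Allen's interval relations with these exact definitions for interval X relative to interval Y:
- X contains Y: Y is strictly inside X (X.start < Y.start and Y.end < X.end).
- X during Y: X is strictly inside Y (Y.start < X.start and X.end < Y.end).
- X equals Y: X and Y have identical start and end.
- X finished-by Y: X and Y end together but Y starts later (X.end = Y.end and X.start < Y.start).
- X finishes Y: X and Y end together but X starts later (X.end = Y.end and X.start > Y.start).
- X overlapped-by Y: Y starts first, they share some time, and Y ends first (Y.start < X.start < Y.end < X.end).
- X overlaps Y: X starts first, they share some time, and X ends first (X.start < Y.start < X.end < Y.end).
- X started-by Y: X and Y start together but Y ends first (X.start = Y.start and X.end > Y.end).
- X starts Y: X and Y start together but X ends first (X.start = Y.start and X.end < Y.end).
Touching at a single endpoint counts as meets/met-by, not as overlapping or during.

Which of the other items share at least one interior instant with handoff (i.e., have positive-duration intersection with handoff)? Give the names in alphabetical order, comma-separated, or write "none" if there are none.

build, interview, qa_pass, retro, soundcheck, triage

Target handoff = [June 14, June 25].
build [June 19, June 26] → overlapped-by → yes.
compaction [June 3, June 8] → before → no.
design_review [June 5, June 8] → before → no.
interview [June 20, June 22] → during → yes.
lunch [June 4, June 12] → before → no.
planning [June 12, June 13] → before → no.
qa_pass [June 20, June 27] → overlapped-by → yes.
rehearsal [June 1, June 9] → before → no.
retro [June 11, June 24] → overlaps → yes.
snapshot [June 3, June 6] → before → no.
soundcheck [June 18, June 19] → during → yes.
triage [June 7, June 20] → overlaps → yes.
Result: build, interview, qa_pass, retro, soundcheck, triage.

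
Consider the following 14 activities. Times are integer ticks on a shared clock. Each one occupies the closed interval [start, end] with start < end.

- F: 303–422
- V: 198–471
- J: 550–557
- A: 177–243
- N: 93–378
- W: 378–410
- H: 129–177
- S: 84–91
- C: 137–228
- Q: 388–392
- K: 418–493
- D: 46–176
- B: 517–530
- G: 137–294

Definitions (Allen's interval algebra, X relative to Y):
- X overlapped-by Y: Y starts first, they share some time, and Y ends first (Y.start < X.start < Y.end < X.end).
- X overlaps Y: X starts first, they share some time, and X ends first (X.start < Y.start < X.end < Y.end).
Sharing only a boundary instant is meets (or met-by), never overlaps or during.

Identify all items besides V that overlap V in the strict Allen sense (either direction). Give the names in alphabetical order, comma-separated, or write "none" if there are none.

Target V = [198, 471].
A [177, 243] → overlaps → yes.
B [517, 530] → after → no.
C [137, 228] → overlaps → yes.
D [46, 176] → before → no.
F [303, 422] → during → no.
G [137, 294] → overlaps → yes.
H [129, 177] → before → no.
J [550, 557] → after → no.
K [418, 493] → overlapped-by → yes.
N [93, 378] → overlaps → yes.
Q [388, 392] → during → no.
S [84, 91] → before → no.
W [378, 410] → during → no.
Result: A, C, G, K, N.

A, C, G, K, N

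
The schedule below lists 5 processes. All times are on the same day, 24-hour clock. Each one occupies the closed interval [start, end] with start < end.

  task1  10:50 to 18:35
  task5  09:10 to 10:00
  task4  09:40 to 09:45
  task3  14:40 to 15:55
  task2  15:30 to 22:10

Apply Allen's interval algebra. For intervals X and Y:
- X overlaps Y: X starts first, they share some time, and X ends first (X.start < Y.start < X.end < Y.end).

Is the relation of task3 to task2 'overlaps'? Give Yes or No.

Yes

task3 = [14:40, 15:55], task2 = [15:30, 22:10].
Actual relation of task3 to task2: overlaps.
Asked whether 'overlaps' holds → Yes.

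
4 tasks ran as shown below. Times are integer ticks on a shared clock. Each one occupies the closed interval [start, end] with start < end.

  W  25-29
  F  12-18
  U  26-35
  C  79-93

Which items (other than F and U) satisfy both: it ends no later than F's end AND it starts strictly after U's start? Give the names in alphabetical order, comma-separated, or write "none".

Conditions: its end is no later than F's end (X.end <= 18) AND its start is strictly after U's start (X.start > 26).
C: end 93 <= 18? ✗; start 79 > 26? ✓ → no.
W: end 29 <= 18? ✗; start 25 > 26? ✗ → no.
Result: none.

none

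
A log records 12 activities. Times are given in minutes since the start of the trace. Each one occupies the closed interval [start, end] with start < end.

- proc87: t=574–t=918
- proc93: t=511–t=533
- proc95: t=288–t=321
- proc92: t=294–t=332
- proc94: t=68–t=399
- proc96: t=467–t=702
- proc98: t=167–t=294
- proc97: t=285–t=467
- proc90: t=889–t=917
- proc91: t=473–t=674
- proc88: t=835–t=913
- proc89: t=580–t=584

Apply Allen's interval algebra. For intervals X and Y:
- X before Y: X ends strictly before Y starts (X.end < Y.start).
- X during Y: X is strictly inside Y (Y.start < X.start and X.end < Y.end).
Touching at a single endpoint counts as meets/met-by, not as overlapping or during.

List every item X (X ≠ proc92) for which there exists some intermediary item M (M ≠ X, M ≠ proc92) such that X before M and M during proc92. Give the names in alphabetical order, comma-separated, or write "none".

Target proc92 = [t=294, t=332].
Intermediaries M with M during proc92: none.
Union: none.

none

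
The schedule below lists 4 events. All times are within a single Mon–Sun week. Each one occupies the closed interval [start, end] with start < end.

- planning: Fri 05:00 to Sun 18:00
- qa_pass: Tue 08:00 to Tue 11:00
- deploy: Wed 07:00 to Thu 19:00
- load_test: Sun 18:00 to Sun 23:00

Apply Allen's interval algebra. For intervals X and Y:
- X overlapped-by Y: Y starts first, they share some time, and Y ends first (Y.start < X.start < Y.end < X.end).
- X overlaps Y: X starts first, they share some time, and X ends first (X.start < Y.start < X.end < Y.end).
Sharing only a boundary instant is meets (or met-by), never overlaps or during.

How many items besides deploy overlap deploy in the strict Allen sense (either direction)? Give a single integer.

Target deploy = [Wed 07:00, Thu 19:00].
load_test [Sun 18:00, Sun 23:00] → after → no.
planning [Fri 05:00, Sun 18:00] → after → no.
qa_pass [Tue 08:00, Tue 11:00] → before → no.
Total: 0.

0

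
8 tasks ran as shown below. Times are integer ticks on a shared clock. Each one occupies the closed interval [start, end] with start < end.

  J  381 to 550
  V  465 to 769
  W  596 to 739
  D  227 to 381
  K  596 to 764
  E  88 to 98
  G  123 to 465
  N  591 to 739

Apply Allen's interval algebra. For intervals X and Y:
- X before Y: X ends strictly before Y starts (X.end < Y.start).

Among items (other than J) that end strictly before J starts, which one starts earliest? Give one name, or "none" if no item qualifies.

E

Target J = [381, 550].
D [227, 381] → meets → excluded.
E [88, 98] → before → candidate.
G [123, 465] → overlaps → excluded.
K [596, 764] → after → excluded.
N [591, 739] → after → excluded.
V [465, 769] → overlapped-by → excluded.
W [596, 739] → after → excluded.
Among candidates, earliest start is 88 → E.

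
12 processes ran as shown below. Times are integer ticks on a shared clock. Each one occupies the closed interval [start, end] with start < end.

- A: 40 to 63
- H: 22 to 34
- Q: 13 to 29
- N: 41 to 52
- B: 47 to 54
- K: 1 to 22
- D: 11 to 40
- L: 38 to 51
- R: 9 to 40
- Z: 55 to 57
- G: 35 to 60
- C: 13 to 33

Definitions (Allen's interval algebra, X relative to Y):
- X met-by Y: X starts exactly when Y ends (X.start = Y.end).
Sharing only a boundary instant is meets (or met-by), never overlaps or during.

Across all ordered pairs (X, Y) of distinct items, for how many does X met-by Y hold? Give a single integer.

Checking all 132 ordered pairs for relation 'met-by'; matching pairs in alphabetical order:
(A, D): A met-by D ✓
(A, R): A met-by R ✓
(H, K): H met-by K ✓
Count: 3.

3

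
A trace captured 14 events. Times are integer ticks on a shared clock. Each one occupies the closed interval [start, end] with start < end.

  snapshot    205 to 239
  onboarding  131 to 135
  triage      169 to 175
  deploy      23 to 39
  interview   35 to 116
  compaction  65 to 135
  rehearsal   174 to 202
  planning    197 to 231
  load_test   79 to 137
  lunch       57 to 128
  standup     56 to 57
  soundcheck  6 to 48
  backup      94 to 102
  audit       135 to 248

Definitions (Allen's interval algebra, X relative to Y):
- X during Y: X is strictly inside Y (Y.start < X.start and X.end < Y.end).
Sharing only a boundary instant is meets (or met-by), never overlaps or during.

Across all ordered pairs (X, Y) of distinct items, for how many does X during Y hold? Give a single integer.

Checking all 182 ordered pairs for relation 'during'; matching pairs in alphabetical order:
(backup, compaction): backup during compaction ✓
(backup, interview): backup during interview ✓
(backup, load_test): backup during load_test ✓
(backup, lunch): backup during lunch ✓
(deploy, soundcheck): deploy during soundcheck ✓
(onboarding, load_test): onboarding during load_test ✓
(planning, audit): planning during audit ✓
(rehearsal, audit): rehearsal during audit ✓
(snapshot, audit): snapshot during audit ✓
(standup, interview): standup during interview ✓
(triage, audit): triage during audit ✓
Count: 11.

11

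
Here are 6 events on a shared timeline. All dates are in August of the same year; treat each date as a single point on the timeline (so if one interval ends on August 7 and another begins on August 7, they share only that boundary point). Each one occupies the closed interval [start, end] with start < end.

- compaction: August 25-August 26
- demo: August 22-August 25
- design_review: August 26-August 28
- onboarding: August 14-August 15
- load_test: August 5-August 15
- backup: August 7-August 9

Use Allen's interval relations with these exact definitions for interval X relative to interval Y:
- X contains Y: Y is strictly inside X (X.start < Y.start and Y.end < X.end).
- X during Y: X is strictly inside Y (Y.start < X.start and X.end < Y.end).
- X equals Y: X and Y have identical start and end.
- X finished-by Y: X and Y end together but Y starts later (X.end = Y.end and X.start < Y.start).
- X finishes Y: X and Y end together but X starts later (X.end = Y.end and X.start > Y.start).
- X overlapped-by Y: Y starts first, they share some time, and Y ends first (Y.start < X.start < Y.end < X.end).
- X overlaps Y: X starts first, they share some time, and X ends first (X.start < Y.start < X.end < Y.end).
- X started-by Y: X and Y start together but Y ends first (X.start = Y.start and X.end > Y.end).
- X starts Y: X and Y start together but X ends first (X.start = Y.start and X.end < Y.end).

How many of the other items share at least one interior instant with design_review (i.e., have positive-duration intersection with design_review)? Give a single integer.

Target design_review = [August 26, August 28].
backup [August 7, August 9] → before → no.
compaction [August 25, August 26] → meets → no.
demo [August 22, August 25] → before → no.
load_test [August 5, August 15] → before → no.
onboarding [August 14, August 15] → before → no.
Total: 0.

0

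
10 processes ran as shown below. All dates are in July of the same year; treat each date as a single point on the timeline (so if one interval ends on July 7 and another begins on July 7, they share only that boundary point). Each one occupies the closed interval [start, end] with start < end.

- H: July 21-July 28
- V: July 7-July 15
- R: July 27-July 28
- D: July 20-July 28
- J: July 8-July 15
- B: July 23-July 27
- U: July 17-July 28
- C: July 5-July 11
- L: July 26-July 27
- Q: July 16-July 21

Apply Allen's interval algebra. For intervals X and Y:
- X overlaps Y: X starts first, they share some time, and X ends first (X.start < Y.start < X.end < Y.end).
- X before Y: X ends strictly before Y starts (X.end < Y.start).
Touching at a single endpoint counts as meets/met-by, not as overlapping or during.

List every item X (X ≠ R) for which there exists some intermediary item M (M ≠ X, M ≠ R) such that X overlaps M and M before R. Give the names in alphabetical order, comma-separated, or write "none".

Target R = [July 27, July 28].
Intermediaries M with M before R: C, J, Q, V.
Via C — items with X overlaps C: none.
Via J — items with X overlaps J: C.
Via Q — items with X overlaps Q: none.
Via V — items with X overlaps V: C.
Union: C.

C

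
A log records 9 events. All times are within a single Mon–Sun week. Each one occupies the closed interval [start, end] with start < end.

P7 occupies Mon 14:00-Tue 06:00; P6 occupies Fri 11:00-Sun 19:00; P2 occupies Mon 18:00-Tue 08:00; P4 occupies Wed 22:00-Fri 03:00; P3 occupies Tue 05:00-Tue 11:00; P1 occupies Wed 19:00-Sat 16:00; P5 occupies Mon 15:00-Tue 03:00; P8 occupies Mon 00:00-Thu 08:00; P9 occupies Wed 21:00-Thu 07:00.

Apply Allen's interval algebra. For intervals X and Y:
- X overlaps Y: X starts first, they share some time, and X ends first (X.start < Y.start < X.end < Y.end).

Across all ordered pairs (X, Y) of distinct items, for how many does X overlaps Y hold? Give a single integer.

8

Checking all 72 ordered pairs for relation 'overlaps'; matching pairs in alphabetical order:
(P1, P6): P1 overlaps P6 ✓
(P2, P3): P2 overlaps P3 ✓
(P5, P2): P5 overlaps P2 ✓
(P7, P2): P7 overlaps P2 ✓
(P7, P3): P7 overlaps P3 ✓
(P8, P1): P8 overlaps P1 ✓
(P8, P4): P8 overlaps P4 ✓
(P9, P4): P9 overlaps P4 ✓
Count: 8.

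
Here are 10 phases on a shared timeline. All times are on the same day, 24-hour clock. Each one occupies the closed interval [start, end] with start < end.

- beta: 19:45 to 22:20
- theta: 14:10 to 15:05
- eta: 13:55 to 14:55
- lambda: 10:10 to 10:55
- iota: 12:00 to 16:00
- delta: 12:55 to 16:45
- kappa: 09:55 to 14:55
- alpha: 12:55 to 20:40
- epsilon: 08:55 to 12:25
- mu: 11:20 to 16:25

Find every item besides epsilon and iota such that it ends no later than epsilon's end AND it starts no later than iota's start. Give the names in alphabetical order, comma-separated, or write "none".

lambda

Conditions: its end is no later than epsilon's end (X.end <= 12:25) AND its start is no later than iota's start (X.start <= 12:00).
alpha: end 20:40 <= 12:25? ✗; start 12:55 <= 12:00? ✗ → no.
beta: end 22:20 <= 12:25? ✗; start 19:45 <= 12:00? ✗ → no.
delta: end 16:45 <= 12:25? ✗; start 12:55 <= 12:00? ✗ → no.
eta: end 14:55 <= 12:25? ✗; start 13:55 <= 12:00? ✗ → no.
kappa: end 14:55 <= 12:25? ✗; start 09:55 <= 12:00? ✓ → no.
lambda: end 10:55 <= 12:25? ✓; start 10:10 <= 12:00? ✓ → yes.
mu: end 16:25 <= 12:25? ✗; start 11:20 <= 12:00? ✓ → no.
theta: end 15:05 <= 12:25? ✗; start 14:10 <= 12:00? ✗ → no.
Result: lambda.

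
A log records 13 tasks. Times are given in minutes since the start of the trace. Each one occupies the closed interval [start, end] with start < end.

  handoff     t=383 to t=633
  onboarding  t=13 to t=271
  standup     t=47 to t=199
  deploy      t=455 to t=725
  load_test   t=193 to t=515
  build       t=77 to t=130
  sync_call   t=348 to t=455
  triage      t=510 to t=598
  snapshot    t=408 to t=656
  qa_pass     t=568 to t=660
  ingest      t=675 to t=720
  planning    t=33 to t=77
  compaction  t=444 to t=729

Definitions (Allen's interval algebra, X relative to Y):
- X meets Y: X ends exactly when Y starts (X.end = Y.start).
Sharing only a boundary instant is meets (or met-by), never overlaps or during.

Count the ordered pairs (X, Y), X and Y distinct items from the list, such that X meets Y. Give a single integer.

2

Checking all 156 ordered pairs for relation 'meets'; matching pairs in alphabetical order:
(planning, build): planning meets build ✓
(sync_call, deploy): sync_call meets deploy ✓
Count: 2.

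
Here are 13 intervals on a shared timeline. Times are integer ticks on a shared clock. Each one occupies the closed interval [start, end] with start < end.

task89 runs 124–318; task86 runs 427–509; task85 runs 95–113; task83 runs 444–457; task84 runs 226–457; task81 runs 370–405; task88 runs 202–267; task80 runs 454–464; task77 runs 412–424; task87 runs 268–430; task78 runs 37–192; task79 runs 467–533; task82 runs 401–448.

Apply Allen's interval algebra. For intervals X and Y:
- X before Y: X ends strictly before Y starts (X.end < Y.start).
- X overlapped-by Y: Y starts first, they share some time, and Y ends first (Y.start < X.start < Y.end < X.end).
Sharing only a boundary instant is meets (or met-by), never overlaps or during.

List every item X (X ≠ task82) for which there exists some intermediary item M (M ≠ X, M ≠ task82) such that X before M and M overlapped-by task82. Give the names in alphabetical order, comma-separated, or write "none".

task77, task78, task81, task85, task87, task88, task89

Target task82 = [401, 448].
Intermediaries M with M overlapped-by task82: task83, task86.
Via task83 — items with X before task83: task77, task78, task81, task85, task87, task88, task89.
Via task86 — items with X before task86: task77, task78, task81, task85, task88, task89.
Union: task77, task78, task81, task85, task87, task88, task89.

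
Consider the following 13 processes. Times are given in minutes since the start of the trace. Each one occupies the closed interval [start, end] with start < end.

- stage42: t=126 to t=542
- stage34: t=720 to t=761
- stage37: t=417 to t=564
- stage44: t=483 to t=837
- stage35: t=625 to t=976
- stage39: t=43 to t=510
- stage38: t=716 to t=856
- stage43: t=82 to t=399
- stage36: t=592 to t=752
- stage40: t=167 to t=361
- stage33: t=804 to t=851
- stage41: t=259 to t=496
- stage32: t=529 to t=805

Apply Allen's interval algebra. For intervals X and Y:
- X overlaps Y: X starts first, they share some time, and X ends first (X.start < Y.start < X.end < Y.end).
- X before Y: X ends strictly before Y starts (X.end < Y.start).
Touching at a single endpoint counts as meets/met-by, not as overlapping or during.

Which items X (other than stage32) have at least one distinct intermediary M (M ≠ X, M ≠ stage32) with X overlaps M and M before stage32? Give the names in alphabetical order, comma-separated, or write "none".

stage40, stage43

Target stage32 = [t=529, t=805].
Intermediaries M with M before stage32: stage39, stage40, stage41, stage43.
Via stage39 — items with X overlaps stage39: none.
Via stage40 — items with X overlaps stage40: none.
Via stage41 — items with X overlaps stage41: stage40, stage43.
Via stage43 — items with X overlaps stage43: none.
Union: stage40, stage43.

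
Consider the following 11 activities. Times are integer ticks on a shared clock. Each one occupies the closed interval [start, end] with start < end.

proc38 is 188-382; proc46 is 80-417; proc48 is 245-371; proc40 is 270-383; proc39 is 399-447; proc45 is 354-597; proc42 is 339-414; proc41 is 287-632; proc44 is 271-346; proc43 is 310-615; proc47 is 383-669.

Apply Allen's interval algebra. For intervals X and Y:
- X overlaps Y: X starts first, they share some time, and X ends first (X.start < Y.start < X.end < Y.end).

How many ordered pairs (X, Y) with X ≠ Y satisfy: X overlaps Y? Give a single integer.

28

Checking all 110 ordered pairs for relation 'overlaps'; matching pairs in alphabetical order:
(proc38, proc40): proc38 overlaps proc40 ✓
(proc38, proc41): proc38 overlaps proc41 ✓
(proc38, proc42): proc38 overlaps proc42 ✓
(proc38, proc43): proc38 overlaps proc43 ✓
(proc38, proc45): proc38 overlaps proc45 ✓
(proc40, proc41): proc40 overlaps proc41 ✓
(proc40, proc42): proc40 overlaps proc42 ✓
(proc40, proc43): proc40 overlaps proc43 ✓
(proc40, proc45): proc40 overlaps proc45 ✓
(proc41, proc47): proc41 overlaps proc47 ✓
(proc42, proc39): proc42 overlaps proc39 ✓
(proc42, proc45): proc42 overlaps proc45 ✓
(proc42, proc47): proc42 overlaps proc47 ✓
(proc43, proc47): proc43 overlaps proc47 ✓
(proc44, proc41): proc44 overlaps proc41 ✓
(proc44, proc42): proc44 overlaps proc42 ✓
(proc44, proc43): proc44 overlaps proc43 ✓
(proc45, proc47): proc45 overlaps proc47 ✓
(proc46, proc39): proc46 overlaps proc39 ✓
(proc46, proc41): proc46 overlaps proc41 ✓
(proc46, proc43): proc46 overlaps proc43 ✓
(proc46, proc45): proc46 overlaps proc45 ✓
(proc46, proc47): proc46 overlaps proc47 ✓
(proc48, proc40): proc48 overlaps proc40 ✓
... plus 4 further pairs not listed.
Count: 28.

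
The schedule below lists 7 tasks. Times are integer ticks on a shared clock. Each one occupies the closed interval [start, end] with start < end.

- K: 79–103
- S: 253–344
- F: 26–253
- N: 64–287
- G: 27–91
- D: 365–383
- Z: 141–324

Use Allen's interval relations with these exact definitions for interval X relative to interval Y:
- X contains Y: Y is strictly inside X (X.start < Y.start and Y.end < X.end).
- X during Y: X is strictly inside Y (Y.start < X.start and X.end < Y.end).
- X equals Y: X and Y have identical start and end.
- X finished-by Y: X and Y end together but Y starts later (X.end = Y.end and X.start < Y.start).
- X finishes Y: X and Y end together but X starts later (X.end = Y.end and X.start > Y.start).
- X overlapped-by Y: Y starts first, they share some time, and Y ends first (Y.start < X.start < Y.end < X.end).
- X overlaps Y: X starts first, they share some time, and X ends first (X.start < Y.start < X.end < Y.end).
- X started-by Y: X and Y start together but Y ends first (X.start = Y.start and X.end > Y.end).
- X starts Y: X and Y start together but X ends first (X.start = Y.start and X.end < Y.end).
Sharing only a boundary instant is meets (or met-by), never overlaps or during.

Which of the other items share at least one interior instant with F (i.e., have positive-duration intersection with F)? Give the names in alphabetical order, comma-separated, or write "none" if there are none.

Target F = [26, 253].
D [365, 383] → after → no.
G [27, 91] → during → yes.
K [79, 103] → during → yes.
N [64, 287] → overlapped-by → yes.
S [253, 344] → met-by → no.
Z [141, 324] → overlapped-by → yes.
Result: G, K, N, Z.

G, K, N, Z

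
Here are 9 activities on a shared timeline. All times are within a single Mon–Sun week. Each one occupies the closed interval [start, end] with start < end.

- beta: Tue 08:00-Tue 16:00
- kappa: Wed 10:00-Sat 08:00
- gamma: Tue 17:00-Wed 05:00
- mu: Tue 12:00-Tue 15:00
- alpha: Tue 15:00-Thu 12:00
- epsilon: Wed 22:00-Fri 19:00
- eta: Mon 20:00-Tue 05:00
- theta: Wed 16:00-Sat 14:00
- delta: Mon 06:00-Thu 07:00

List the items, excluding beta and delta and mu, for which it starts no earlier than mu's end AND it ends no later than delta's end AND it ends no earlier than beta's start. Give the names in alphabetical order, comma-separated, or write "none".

gamma

Conditions: its start is no earlier than mu's end (X.start >= Tue 15:00) AND its end is no later than delta's end (X.end <= Thu 07:00) AND its end is no earlier than beta's start (X.end >= Tue 08:00).
alpha: start Tue 15:00 >= Tue 15:00? ✓; end Thu 12:00 <= Thu 07:00? ✗; end Thu 12:00 >= Tue 08:00? ✓ → no.
epsilon: start Wed 22:00 >= Tue 15:00? ✓; end Fri 19:00 <= Thu 07:00? ✗; end Fri 19:00 >= Tue 08:00? ✓ → no.
eta: start Mon 20:00 >= Tue 15:00? ✗; end Tue 05:00 <= Thu 07:00? ✓; end Tue 05:00 >= Tue 08:00? ✗ → no.
gamma: start Tue 17:00 >= Tue 15:00? ✓; end Wed 05:00 <= Thu 07:00? ✓; end Wed 05:00 >= Tue 08:00? ✓ → yes.
kappa: start Wed 10:00 >= Tue 15:00? ✓; end Sat 08:00 <= Thu 07:00? ✗; end Sat 08:00 >= Tue 08:00? ✓ → no.
theta: start Wed 16:00 >= Tue 15:00? ✓; end Sat 14:00 <= Thu 07:00? ✗; end Sat 14:00 >= Tue 08:00? ✓ → no.
Result: gamma.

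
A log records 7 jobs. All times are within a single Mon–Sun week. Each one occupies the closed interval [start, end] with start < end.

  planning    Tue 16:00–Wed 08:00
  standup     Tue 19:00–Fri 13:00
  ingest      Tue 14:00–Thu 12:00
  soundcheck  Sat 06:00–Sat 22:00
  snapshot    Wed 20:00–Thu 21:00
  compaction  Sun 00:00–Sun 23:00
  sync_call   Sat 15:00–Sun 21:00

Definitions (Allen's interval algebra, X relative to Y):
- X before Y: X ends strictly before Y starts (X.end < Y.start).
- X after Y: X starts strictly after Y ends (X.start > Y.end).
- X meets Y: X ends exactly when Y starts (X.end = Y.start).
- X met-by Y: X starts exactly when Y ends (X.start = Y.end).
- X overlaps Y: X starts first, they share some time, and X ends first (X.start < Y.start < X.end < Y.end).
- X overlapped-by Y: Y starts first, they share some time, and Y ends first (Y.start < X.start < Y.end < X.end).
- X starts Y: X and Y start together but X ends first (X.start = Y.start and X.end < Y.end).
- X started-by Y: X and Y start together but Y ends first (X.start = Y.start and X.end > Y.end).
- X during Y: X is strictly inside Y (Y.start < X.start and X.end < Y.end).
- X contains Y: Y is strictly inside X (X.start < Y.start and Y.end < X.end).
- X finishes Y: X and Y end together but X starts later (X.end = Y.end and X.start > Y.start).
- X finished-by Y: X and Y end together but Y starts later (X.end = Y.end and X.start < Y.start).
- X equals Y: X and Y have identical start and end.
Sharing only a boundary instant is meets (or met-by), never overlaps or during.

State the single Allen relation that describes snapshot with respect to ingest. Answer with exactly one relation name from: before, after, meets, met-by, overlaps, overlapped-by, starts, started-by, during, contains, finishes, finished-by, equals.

overlapped-by

snapshot = [Wed 20:00, Thu 21:00]; ingest = [Tue 14:00, Thu 12:00].
Compare endpoints: snapshot.start > ingest.start, snapshot.start < ingest.end, snapshot.end > ingest.start, snapshot.end > ingest.end.
That pattern is 'overlapped-by'.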